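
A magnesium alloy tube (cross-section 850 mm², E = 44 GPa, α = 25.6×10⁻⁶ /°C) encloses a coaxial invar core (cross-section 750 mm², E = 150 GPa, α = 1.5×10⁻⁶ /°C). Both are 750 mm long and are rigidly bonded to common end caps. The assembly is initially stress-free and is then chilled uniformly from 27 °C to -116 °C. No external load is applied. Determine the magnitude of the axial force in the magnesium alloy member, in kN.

P ≈ 96.7 kN (tensile in the magnesium alloy)

The magnesium alloy has the larger α, so on cooling it would change length more than the invar if both were free. The rigid plates force a common final length, so the magnesium alloy is put into tension and the invar into compression, with equal and opposite forces P (no external load).
Setting the final lengths equal and cancelling L: (α₁ − α₂)ΔT = P/(A₁E₁) + P/(A₂E₂).
|α₁ − α₂|·ΔT = 24.1×10⁻⁶ × 143 = 0.003446.
1/(A₁E₁) + 1/(A₂E₂) = 1/(850×44×10³) + 1/(750×150×10³) = 3.563×10⁻⁸ N⁻¹.
P = 0.003446 / 3.563×10⁻⁸ = 96730 N = 96.73 kN.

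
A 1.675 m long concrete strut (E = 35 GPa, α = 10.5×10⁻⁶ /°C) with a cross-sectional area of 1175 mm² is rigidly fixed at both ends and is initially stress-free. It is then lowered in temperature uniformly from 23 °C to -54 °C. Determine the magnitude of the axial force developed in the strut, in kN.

The ends cannot move, so σ = EαΔT = 35×10³ × 10.5×10⁻⁶ × 77 = 28.3 MPa.
Then P = σA = 28.3 × 1175 mm² = 33.25 kN, tensile.

P ≈ 33.2 kN (tensile)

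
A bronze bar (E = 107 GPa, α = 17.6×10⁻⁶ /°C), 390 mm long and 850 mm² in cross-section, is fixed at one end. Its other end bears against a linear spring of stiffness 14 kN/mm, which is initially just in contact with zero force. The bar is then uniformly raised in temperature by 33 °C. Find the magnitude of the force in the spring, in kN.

Free thermal expansion: δ_free = αΔT L = 17.6×10⁻⁶ × 33 × 390 = 0.2265 mm.
Let P be the compressive force at the spring. The bar shortens elastically by PL/(AE) and the spring compresses by P/k; together these equal δ_free.
P [ L/(AE) + 1/k ] = δ_free → P [ 390/(850×107×10³) + 1/(14×10³) ] = 0.2265.
P = 0.2265 / 7.572×10⁻⁵ = 2992 N.

P ≈ 2.99 kN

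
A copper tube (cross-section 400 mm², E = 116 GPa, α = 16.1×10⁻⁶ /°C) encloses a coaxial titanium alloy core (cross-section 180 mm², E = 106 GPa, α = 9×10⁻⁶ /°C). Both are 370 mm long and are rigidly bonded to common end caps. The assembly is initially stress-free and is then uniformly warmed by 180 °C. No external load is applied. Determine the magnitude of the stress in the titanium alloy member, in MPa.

σ ≈ 96 MPa (tensile)

The copper has the larger α, so on heating it would change length more than the titanium alloy if both were free. The rigid plates force a common final length, so the copper is put into compression and the titanium alloy into tension, with equal and opposite forces P (no external load).
Equating the net (thermal + elastic) strains gives |α₁ − α₂|·ΔT = P·[1/(A₁E₁) + 1/(A₂E₂)].
|α₁ − α₂|·ΔT = 7.1×10⁻⁶ × 180 = 0.001278.
1/(A₁E₁) + 1/(A₂E₂) = 1/(400×116×10³) + 1/(180×106×10³) = 7.396×10⁻⁸ N⁻¹.
So P = 0.001278 / 7.396×10⁻⁸ = 17.28 kN.
σ_{titanium alloy} = P/A₂ = 17280/180 = 95.99 MPa, tensile.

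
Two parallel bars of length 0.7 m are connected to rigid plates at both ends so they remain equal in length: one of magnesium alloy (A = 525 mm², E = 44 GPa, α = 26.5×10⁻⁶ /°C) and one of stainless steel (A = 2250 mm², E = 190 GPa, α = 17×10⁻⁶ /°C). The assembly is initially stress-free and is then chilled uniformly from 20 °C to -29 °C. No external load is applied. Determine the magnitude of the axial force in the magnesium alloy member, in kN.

Both members must finish at the same length. With the larger α, the magnesium alloy tends to over-contract; the plates restrain it, putting the magnesium alloy in tension and the stainless steel in compression. With no external load the two internal forces are equal and opposite, magnitude P.
Compatibility of the two members (thermal + elastic change equal): (α₁ − α₂)ΔT = P·[1/(A₁E₁) + 1/(A₂E₂)].
|α₁ − α₂|·ΔT = 9.5×10⁻⁶ × 49 = 0.0004655.
1/(A₁E₁) + 1/(A₂E₂) = 1/(525×44×10³) + 1/(2250×190×10³) = 4.563×10⁻⁸ N⁻¹.
P = 0.0004655 / 4.563×10⁻⁸ = 10200 N = 10.2 kN.

P ≈ 10.2 kN (tensile in the magnesium alloy)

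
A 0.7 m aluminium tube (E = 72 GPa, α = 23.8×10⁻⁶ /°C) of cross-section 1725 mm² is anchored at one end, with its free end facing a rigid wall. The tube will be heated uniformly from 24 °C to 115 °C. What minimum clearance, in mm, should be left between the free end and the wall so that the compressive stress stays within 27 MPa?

g ≈ 1.25 mm

With no wall the tube would lengthen by αΔT L = 23.8×10⁻⁶ × 91 × 700 = 1.516 mm.
At the allowable stress the elastic shortening the wall may impose is σL/E = 27 × 700 / (72×10³) = 0.2625 mm.
So the gap has to take up the difference, g_min = δ_free − σL/E = 1.516 − 0.2625 = 1.254 mm.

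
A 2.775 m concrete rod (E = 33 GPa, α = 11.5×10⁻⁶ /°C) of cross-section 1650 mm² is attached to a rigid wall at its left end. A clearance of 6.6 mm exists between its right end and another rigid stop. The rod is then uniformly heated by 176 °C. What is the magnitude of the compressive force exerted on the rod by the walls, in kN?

Free thermal elongation = αΔT L = 11.5×10⁻⁶ × 176 × 2775 = 5.617 mm.
Since δ_free = 5.62 mm is less than the 6.6 mm gap, the rod never touches the wall. No axial force develops.

P ≈ 0 kN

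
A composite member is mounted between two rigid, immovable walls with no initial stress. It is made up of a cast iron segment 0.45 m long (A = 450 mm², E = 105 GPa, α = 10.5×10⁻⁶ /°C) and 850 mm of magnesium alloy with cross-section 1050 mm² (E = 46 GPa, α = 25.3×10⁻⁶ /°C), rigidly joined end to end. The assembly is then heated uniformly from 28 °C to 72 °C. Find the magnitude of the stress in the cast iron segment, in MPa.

σ ≈ 94.6 MPa (compressive)

With the walls removed the bar would change length by δ_free = Σ αᵢΔT Lᵢ = 10.5×10⁻⁶×44×450 + 25.3×10⁻⁶×44×850 = 1.154 mm.
The rigid supports impose zero overall length change; the single axial force P common to all segments must satisfy P Σ Lᵢ/(AᵢEᵢ) = δ_free.
The series flexibility is Σ Lᵢ/(AᵢEᵢ) = 450/(450×105×10³) + 850/(1050×46×10³) = 2.712×10⁻⁵ mm/N.
P = 1.154 / 2.712×10⁻⁵ = 42550 N = 42.55 kN, compressive.
σ_{cast iron} = P / A = 42550 / 450 = 94.56 MPa.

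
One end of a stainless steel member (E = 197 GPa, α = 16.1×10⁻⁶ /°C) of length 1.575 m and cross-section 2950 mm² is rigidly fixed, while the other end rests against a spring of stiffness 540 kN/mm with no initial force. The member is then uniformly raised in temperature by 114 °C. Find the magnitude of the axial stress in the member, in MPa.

σ ≈ 215 MPa (compressive)

The unrestrained thermal change is αΔT L = 16.1×10⁻⁶ × 114 × 1575 = 2.891 mm.
Let P be the compressive force at the spring. The member shortens elastically by PL/(AE) and the spring compresses by P/k; together these equal δ_free.
So P = δ_free / [L/(AE) + 1/k] = 2.891 / [ 1575/(2950×197×10³) + 1/(540×10³) ].
P = 2.891 / 4.562×10⁻⁶ = 633700 N.
σ = P/A = 633700/2950 = 214.8 MPa.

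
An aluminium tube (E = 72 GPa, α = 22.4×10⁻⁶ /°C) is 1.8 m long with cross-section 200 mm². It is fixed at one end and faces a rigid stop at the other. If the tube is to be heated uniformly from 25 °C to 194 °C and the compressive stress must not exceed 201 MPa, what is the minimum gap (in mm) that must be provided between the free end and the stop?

With no wall the tube would lengthen by αΔT L = 22.4×10⁻⁶ × 169 × 1800 = 6.814 mm.
A stress of 201 MPa corresponds to the wall pushing the tube back by σL/E = 201×1800/(72×10³) = 5.025 mm.
The gap must absorb the remainder: g_min = 6.814 − 5.025 = 1.789 mm.

g ≈ 1.79 mm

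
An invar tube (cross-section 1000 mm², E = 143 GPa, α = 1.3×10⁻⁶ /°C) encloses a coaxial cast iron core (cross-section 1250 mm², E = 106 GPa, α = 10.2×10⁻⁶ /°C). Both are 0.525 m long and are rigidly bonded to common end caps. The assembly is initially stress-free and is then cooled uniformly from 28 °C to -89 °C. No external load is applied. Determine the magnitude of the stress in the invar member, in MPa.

σ ≈ 71.6 MPa (compressive)

Both members must finish at the same length. With the larger α, the cast iron tends to over-contract; the plates restrain it, putting the cast iron in tension and the invar in compression. With no external load the two internal forces are equal and opposite, magnitude P.
Equating the net (thermal + elastic) strains gives |α₁ − α₂|·ΔT = P·[1/(A₁E₁) + 1/(A₂E₂)].
|α₁ − α₂|·ΔT = 8.9×10⁻⁶ × 117 = 0.001041.
1/(A₁E₁) + 1/(A₂E₂) = 1/(1000×143×10³) + 1/(1250×106×10³) = 1.454×10⁻⁸ N⁻¹.
P = 0.001041 / 1.454×10⁻⁸ = 71620 N = 71.62 kN.
σ_{invar} = P/A₁ = 71620/1000 = 71.62 MPa, compressive.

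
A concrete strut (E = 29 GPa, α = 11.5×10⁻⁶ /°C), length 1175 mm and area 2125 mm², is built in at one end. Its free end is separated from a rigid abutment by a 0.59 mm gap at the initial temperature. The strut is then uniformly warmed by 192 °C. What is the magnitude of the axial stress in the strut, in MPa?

If the wall were absent the strut would grow by αΔT L = 11.5×10⁻⁶ × 192 × 1175 = 2.594 mm.
The gap closes (δ_free > 0.59 mm) and the wall then resists a further 2.594 − 0.59 = 2.004 mm of expansion.
That suppressed elongation corresponds to σ = E·Δ/L = 29×10³ × 2.004/1175 = 49.47 MPa.

σ ≈ 49.5 MPa (compressive)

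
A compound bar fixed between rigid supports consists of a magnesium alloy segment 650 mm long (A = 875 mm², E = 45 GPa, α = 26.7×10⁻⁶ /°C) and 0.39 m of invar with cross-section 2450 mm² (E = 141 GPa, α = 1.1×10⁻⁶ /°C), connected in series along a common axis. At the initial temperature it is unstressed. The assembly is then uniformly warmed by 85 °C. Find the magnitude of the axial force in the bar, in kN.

With the walls removed the bar would change length by δ_free = Σ αᵢΔT Lᵢ = 26.7×10⁻⁶×85×650 + 1.1×10⁻⁶×85×390 = 1.512 mm.
The rigid supports impose zero overall length change; the single axial force P common to all segments must satisfy P Σ Lᵢ/(AᵢEᵢ) = δ_free.
Σ Lᵢ/(AᵢEᵢ) = 650/(875×45×10³) + 390/(2450×141×10³) = 1.764×10⁻⁵ mm/N.
So P = 1.512 / 1.764×10⁻⁵ = 85.71 kN, compressive.

P ≈ 85.7 kN (compressive)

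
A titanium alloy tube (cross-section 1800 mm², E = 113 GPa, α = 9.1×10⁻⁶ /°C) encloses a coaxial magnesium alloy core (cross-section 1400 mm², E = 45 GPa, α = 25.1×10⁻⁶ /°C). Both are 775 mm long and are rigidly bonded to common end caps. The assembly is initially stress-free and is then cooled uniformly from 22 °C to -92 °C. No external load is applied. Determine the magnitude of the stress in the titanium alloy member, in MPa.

The magnesium alloy has the larger α, so on cooling it would change length more than the titanium alloy if both were free. The rigid plates force a common final length, so the magnesium alloy is put into tension and the titanium alloy into compression, with equal and opposite forces P (no external load).
Compatibility of the two members (thermal + elastic change equal): (α₁ − α₂)ΔT = P·[1/(A₁E₁) + 1/(A₂E₂)].
|α₁ − α₂|·ΔT = 16×10⁻⁶ × 114 = 0.001824.
1/(A₁E₁) + 1/(A₂E₂) = 1/(1800×113×10³) + 1/(1400×45×10³) = 2.079×10⁻⁸ N⁻¹.
P = 0.001824 / 2.079×10⁻⁸ = 87740 N = 87.74 kN.
σ_{titanium alloy} = P/A₁ = 87740/1800 = 48.74 MPa, compressive.

σ ≈ 48.7 MPa (compressive)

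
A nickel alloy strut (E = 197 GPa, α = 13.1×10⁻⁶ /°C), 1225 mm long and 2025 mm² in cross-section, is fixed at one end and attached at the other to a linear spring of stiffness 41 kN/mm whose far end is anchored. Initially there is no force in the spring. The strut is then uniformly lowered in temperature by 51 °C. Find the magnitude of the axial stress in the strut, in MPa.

If the spring were absent the strut would shorten by αΔT L = 13.1×10⁻⁶ × 51 × 1225 = 0.8184 mm.
With a force P in the spring, the elastic change of the strut is PL/(AE) and that of the spring is P/k; compatibility requires their sum to equal δ_free.
P [ L/(AE) + 1/k ] = δ_free → P [ 1225/(2025×197×10³) + 1/(41×10³) ] = 0.8184.
P = 0.8184 / 2.746×10⁻⁵ = 29800 N.
σ = P/A = 29800/2025 = 14.72 MPa.

σ ≈ 14.7 MPa (tensile)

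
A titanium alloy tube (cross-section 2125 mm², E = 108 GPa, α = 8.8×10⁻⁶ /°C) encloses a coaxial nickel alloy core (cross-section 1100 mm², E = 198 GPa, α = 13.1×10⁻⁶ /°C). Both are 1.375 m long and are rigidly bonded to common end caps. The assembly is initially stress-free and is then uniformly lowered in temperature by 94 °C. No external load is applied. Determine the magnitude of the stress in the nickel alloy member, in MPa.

σ ≈ 41.1 MPa (tensile)

Both members must finish at the same length. With the larger α, the nickel alloy tends to over-contract; the plates restrain it, putting the nickel alloy in tension and the titanium alloy in compression. With no external load the two internal forces are equal and opposite, magnitude P.
Setting the final lengths equal and cancelling L: (α₁ − α₂)ΔT = P/(A₁E₁) + P/(A₂E₂).
|α₁ − α₂|·ΔT = 4.3×10⁻⁶ × 94 = 0.0004042.
1/(A₁E₁) + 1/(A₂E₂) = 1/(2125×108×10³) + 1/(1100×198×10³) = 8.949×10⁻⁹ N⁻¹.
So P = 0.0004042 / 8.949×10⁻⁹ = 45.17 kN.
σ_{nickel alloy} = P/A₂ = 45170/1100 = 41.06 MPa, tensile.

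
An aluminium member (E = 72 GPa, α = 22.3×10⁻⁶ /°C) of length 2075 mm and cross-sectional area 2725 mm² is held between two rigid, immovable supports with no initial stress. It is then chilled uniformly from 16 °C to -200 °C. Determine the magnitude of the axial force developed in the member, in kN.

The ends cannot move, so σ = EαΔT = 72×10³ × 22.3×10⁻⁶ × 216 = 346.8 MPa.
Axial force P = σA = 346.8 × 2725 = 945100 N = 945.1 kN, tensile.

P ≈ 945 kN (tensile)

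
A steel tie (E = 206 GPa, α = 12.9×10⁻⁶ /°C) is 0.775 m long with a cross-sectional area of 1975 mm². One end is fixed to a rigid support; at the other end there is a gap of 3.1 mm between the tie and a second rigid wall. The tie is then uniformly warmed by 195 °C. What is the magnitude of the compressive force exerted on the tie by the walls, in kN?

If the wall were absent the tie would grow by αΔT L = 12.9×10⁻⁶ × 195 × 775 = 1.95 mm.
Since δ_free = 1.95 mm is less than the 3.1 mm gap, the tie never touches the wall. No axial force develops.

P ≈ 0 kN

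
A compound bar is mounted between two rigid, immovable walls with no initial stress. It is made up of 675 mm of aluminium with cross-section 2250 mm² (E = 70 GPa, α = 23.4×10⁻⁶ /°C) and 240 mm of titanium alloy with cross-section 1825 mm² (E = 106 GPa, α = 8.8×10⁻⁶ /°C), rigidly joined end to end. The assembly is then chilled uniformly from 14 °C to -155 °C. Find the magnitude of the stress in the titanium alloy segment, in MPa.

σ ≈ 300 MPa (tensile)

Free thermal contraction of the whole bar: Σ αᵢΔT Lᵢ = 23.4×10⁻⁶×169×675 + 8.8×10⁻⁶×169×240 = 3.026 mm.
The rigid supports impose zero overall length change; the single axial force P common to all segments must satisfy P Σ Lᵢ/(AᵢEᵢ) = δ_free.
Σ Lᵢ/(AᵢEᵢ) = 675/(2250×70×10³) + 240/(1825×106×10³) = 5.526×10⁻⁶ mm/N.
P = 3.026 / 5.526×10⁻⁶ = 547600 N = 547.6 kN, tensile.
σ_{titanium alloy} = P / A = 547600 / 1825 = 300.1 MPa.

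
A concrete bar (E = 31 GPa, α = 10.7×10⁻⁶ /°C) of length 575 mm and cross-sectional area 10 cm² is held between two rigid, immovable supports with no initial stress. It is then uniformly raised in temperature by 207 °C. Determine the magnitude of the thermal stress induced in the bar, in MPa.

Because both ends are immovable the net strain is zero, and the suppressed thermal strain is αΔT = 10.7×10⁻⁶ × 207 = 2214.9×10⁻⁶.
The stress required to suppress this strain is σ = Eε = 31×10³ × 2214.9×10⁻⁶ = 68.66 MPa, compressive since the bar is trying to expand.

σ ≈ 68.7 MPa (compressive)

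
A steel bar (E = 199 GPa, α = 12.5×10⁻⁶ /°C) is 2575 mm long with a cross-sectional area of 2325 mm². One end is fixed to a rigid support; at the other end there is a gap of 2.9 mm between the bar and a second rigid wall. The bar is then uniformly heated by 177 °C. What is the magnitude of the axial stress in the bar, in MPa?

Unrestrained expansion: δ_free = αΔT L = 12.5×10⁻⁶ × 177 × 2575 = 5.697 mm.
The gap closes (δ_free > 2.9 mm) and the wall then resists a further 5.697 − 2.9 = 2.797 mm of expansion.
So σ = E(δ_free − g)/L = 199×10³ × 2.797/2575 = 216.2 MPa.

σ ≈ 216 MPa (compressive)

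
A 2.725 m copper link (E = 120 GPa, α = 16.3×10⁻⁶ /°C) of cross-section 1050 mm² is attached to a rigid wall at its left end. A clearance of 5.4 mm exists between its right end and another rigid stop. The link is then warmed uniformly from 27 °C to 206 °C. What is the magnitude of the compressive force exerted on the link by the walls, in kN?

Unrestrained expansion: δ_free = αΔT L = 16.3×10⁻⁶ × 179 × 2725 = 7.951 mm.
This exceeds the 5.4 mm gap, so the wall pushes back. The portion of expansion that must be recovered elastically is δ_free − gap = 7.951 − 5.4 = 2.551 mm.
Compatibility: PL/(AE) = 2.551 mm, so σ = P/A = E × (2.551/2725) = 112.3 MPa.
Force on the wall = σA = 112.3 × 1050 mm² = 117.9 kN.

P ≈ 118 kN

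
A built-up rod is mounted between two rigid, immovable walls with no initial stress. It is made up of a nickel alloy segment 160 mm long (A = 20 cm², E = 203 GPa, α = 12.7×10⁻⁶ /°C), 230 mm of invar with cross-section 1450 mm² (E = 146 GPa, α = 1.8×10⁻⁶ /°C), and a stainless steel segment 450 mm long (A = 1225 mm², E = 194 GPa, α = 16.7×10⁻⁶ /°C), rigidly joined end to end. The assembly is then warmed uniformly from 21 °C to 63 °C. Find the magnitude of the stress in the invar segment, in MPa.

Free thermal expansion of the whole bar: Σ αᵢΔT Lᵢ = 12.7×10⁻⁶×42×160 + 1.8×10⁻⁶×42×230 + 16.7×10⁻⁶×42×450 = 0.4184 mm.
Since the ends are fixed, an axial force P builds up, equal in every segment, with P · Σ Lᵢ/(AᵢEᵢ) = δ_free.
Σ Lᵢ/(AᵢEᵢ) = 160/(2000×203×10³) + 230/(1450×146×10³) + 450/(1225×194×10³) = 3.374×10⁻⁶ mm/N.
Hence P = δ_free / Σ(L/AE) = 0.4184/3.374×10⁻⁶ = 124 kN (compressive).
σ_{invar} = P / A = 124000 / 1450 = 85.51 MPa.

σ ≈ 85.5 MPa (compressive)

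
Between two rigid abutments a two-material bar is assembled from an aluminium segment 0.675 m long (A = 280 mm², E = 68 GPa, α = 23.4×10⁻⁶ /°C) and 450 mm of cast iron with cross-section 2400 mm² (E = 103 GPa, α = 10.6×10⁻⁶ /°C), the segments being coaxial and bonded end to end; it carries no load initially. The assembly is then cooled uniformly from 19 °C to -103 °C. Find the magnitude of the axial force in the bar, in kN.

P ≈ 67.3 kN (tensile)

Free thermal contraction of the whole bar: Σ αᵢΔT Lᵢ = 23.4×10⁻⁶×122×675 + 10.6×10⁻⁶×122×450 = 2.509 mm.
The walls prevent any net length change, so an axial force P (same in every segment) develops. Compatibility: P · Σ Lᵢ/(AᵢEᵢ) = δ_free.
Σ Lᵢ/(AᵢEᵢ) = 675/(280×68×10³) + 450/(2400×103×10³) = 3.727×10⁻⁵ mm/N.
So P = 2.509 / 3.727×10⁻⁵ = 67.31 kN, tensile.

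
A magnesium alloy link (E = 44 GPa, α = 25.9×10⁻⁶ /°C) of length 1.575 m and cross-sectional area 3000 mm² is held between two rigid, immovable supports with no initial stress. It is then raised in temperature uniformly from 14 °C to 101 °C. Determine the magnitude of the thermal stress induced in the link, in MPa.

σ ≈ 99.1 MPa (compressive)

Because both ends are immovable the net strain is zero, and the suppressed thermal strain is αΔT = 25.9×10⁻⁶ × 87 = 2253.3×10⁻⁶.
The stress required to suppress this strain is σ = Eε = 44×10³ × 2253.3×10⁻⁶ = 99.15 MPa, compressive since the link is trying to expand.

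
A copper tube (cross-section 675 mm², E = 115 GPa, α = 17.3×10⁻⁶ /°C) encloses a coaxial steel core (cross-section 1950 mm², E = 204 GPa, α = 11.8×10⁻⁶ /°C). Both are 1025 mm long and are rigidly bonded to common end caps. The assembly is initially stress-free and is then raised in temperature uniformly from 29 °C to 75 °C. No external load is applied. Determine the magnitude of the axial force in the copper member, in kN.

The copper has the larger α, so on heating it would change length more than the steel if both were free. The rigid plates force a common final length, so the copper is put into compression and the steel into tension, with equal and opposite forces P (no external load).
Compatibility of the two members (thermal + elastic change equal): (α₁ − α₂)ΔT = P·[1/(A₁E₁) + 1/(A₂E₂)].
|α₁ − α₂|·ΔT = 5.5×10⁻⁶ × 46 = 0.000253.
1/(A₁E₁) + 1/(A₂E₂) = 1/(675×115×10³) + 1/(1950×204×10³) = 1.54×10⁻⁸ N⁻¹.
So P = 0.000253 / 1.54×10⁻⁸ = 16.43 kN.

P ≈ 16.4 kN (compressive in the copper)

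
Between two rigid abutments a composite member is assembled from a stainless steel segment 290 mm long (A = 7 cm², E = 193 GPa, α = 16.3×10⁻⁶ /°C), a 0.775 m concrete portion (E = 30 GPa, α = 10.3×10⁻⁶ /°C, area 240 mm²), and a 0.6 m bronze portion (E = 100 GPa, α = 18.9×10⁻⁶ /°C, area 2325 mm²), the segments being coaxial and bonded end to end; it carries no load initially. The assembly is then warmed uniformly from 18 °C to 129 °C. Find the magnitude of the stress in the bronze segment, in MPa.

σ ≈ 10.2 MPa (compressive)

Free thermal expansion of the whole bar: Σ αᵢΔT Lᵢ = 16.3×10⁻⁶×111×290 + 10.3×10⁻⁶×111×775 + 18.9×10⁻⁶×111×600 = 2.669 mm.
The walls prevent any net length change, so an axial force P (same in every segment) develops. Compatibility: P · Σ Lᵢ/(AᵢEᵢ) = δ_free.
The series flexibility is Σ Lᵢ/(AᵢEᵢ) = 290/(700×193×10³) + 775/(240×30×10³) + 600/(2325×100×10³) = 0.0001124 mm/N.
So P = 2.669 / 0.0001124 = 23.76 kN, compressive.
σ_{bronze} = P / A = 23760 / 2325 = 10.22 MPa.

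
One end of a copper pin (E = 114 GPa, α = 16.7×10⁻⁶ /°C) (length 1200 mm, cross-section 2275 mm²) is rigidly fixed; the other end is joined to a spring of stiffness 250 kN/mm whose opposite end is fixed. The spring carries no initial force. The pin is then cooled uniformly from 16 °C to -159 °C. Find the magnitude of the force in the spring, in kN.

If the spring were absent the pin would shorten by αΔT L = 16.7×10⁻⁶ × 175 × 1200 = 3.507 mm.
With a force P in the spring, the elastic change of the pin is PL/(AE) and that of the spring is P/k; compatibility requires their sum to equal δ_free.
So P = δ_free / [L/(AE) + 1/k] = 3.507 / [ 1200/(2275×114×10³) + 1/(250×10³) ].
P = 3.507 / 8.627×10⁻⁶ = 406500 N.

P ≈ 407 kN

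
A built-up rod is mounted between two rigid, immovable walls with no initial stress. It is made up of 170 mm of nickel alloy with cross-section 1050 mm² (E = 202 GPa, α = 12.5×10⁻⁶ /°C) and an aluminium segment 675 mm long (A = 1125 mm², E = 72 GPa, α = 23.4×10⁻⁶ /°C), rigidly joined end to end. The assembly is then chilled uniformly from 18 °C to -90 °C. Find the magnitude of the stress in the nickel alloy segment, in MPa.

Free thermal contraction of the whole bar: Σ αᵢΔT Lᵢ = 12.5×10⁻⁶×108×170 + 23.4×10⁻⁶×108×675 = 1.935 mm.
The walls prevent any net length change, so an axial force P (same in every segment) develops. Compatibility: P · Σ Lᵢ/(AᵢEᵢ) = δ_free.
The series flexibility is Σ Lᵢ/(AᵢEᵢ) = 170/(1050×202×10³) + 675/(1125×72×10³) = 9.135×10⁻⁶ mm/N.
Hence P = δ_free / Σ(L/AE) = 1.935/9.135×10⁻⁶ = 211.9 kN (tensile).
σ_{nickel alloy} = P / A = 211900 / 1050 = 201.8 MPa.

σ ≈ 202 MPa (tensile)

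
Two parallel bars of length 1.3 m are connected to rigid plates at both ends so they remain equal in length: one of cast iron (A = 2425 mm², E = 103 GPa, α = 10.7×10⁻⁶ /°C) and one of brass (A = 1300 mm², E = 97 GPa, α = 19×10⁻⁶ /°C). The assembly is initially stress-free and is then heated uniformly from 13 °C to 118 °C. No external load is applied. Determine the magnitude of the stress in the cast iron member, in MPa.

The brass has the larger α, so on heating it would change length more than the cast iron if both were free. The rigid plates force a common final length, so the brass is put into compression and the cast iron into tension, with equal and opposite forces P (no external load).
Setting the final lengths equal and cancelling L: (α₁ − α₂)ΔT = P/(A₁E₁) + P/(A₂E₂).
|α₁ − α₂|·ΔT = 8.3×10⁻⁶ × 105 = 0.0008715.
1/(A₁E₁) + 1/(A₂E₂) = 1/(2425×103×10³) + 1/(1300×97×10³) = 1.193×10⁻⁸ N⁻¹.
P = 0.0008715 / 1.193×10⁻⁸ = 73030 N = 73.03 kN.
σ_{cast iron} = P/A₁ = 73030/2425 = 30.11 MPa, tensile.

σ ≈ 30.1 MPa (tensile)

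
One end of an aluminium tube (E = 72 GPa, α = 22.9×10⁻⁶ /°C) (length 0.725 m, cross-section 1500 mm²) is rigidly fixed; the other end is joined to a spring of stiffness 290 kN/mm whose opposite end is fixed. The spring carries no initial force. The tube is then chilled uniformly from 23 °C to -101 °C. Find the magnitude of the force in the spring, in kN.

P ≈ 203 kN

The unrestrained thermal change is αΔT L = 22.9×10⁻⁶ × 124 × 725 = 2.059 mm.
With a force P in the spring, the elastic change of the tube is PL/(AE) and that of the spring is P/k; compatibility requires their sum to equal δ_free.
So P = δ_free / [L/(AE) + 1/k] = 2.059 / [ 725/(1500×72×10³) + 1/(290×10³) ].
P = 2.059 / 1.016×10⁻⁵ = 202600 N.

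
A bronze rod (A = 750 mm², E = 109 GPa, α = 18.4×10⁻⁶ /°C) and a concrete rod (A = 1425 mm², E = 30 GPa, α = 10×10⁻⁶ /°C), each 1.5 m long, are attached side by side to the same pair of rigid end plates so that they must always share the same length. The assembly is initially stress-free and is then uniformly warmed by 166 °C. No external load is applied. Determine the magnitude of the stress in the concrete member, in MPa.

σ ≈ 27.5 MPa (tensile)

Equilibrium of a rigid end plate with no external load gives equal and opposite internal forces ±P in the two members. Since α_{bronze} > α_{concrete}, heating drives the bronze into compression and the concrete into tension.
Setting the final lengths equal and cancelling L: (α₁ − α₂)ΔT = P/(A₁E₁) + P/(A₂E₂).
|α₁ − α₂|·ΔT = 8.4×10⁻⁶ × 166 = 0.001394.
1/(A₁E₁) + 1/(A₂E₂) = 1/(750×109×10³) + 1/(1425×30×10³) = 3.562×10⁻⁸ N⁻¹.
So P = 0.001394 / 3.562×10⁻⁸ = 39.14 kN.
σ_{concrete} = P/A₂ = 39140/1425 = 27.47 MPa, tensile.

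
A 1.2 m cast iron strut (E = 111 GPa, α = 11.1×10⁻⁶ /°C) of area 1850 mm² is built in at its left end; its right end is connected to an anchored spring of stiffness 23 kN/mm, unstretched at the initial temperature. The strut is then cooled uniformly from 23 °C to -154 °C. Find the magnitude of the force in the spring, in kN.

P ≈ 47.8 kN

Free thermal contraction: δ_free = αΔT L = 11.1×10⁻⁶ × 177 × 1200 = 2.358 mm.
With a force P in the spring, the elastic change of the strut is PL/(AE) and that of the spring is P/k; compatibility requires their sum to equal δ_free.
So P = δ_free / [L/(AE) + 1/k] = 2.358 / [ 1200/(1850×111×10³) + 1/(23×10³) ].
P = 2.358 / 4.932×10⁻⁵ = 47800 N.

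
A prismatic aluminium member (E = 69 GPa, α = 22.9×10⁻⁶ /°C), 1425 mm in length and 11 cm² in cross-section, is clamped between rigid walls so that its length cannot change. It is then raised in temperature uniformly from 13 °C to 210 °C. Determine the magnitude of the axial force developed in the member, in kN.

P ≈ 342 kN (compressive)

With zero net strain, σ = E·αΔT = 69 GPa × 22.9×10⁻⁶ × 197 = 311.3 MPa.
Axial force P = σA = 311.3 × 1100 = 342400 N = 342.4 kN, compressive.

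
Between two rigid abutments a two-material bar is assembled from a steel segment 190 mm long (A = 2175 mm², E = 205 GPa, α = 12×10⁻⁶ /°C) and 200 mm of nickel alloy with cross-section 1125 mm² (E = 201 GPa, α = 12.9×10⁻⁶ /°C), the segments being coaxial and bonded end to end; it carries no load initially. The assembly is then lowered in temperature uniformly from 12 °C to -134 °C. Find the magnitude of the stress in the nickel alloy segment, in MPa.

σ ≈ 481 MPa (tensile)

If the supports were absent, the total length change would be Σ αᵢΔT Lᵢ = 12×10⁻⁶×146×190 + 12.9×10⁻⁶×146×200 = 0.7096 mm.
The rigid supports impose zero overall length change; the single axial force P common to all segments must satisfy P Σ Lᵢ/(AᵢEᵢ) = δ_free.
Σ Lᵢ/(AᵢEᵢ) = 190/(2175×205×10³) + 200/(1125×201×10³) = 1.311×10⁻⁶ mm/N.
So P = 0.7096 / 1.311×10⁻⁶ = 541.4 kN, tensile.
σ_{nickel alloy} = P / A = 541400 / 1125 = 481.2 MPa.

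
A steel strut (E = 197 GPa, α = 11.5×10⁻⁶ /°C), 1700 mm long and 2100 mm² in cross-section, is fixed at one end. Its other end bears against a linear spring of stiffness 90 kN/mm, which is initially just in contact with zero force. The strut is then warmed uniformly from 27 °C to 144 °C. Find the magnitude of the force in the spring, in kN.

If the spring were absent the strut would lengthen by αΔT L = 11.5×10⁻⁶ × 117 × 1700 = 2.287 mm.
With a force P in the spring, the elastic change of the strut is PL/(AE) and that of the spring is P/k; compatibility requires their sum to equal δ_free.
So P = δ_free / [L/(AE) + 1/k] = 2.287 / [ 1700/(2100×197×10³) + 1/(90×10³) ].
P = 2.287 / 1.522×10⁻⁵ = 150300 N.

P ≈ 150 kN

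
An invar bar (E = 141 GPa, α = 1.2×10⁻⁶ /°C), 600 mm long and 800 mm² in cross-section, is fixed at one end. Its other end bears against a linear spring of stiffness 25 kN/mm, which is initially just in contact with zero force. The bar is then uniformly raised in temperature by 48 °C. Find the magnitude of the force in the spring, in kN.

P ≈ 0.763 kN

The unrestrained thermal change is αΔT L = 1.2×10⁻⁶ × 48 × 600 = 0.03456 mm.
With a force P in the spring, the elastic change of the bar is PL/(AE) and that of the spring is P/k; compatibility requires their sum to equal δ_free.
So P = δ_free / [L/(AE) + 1/k] = 0.03456 / [ 600/(800×141×10³) + 1/(25×10³) ].
P = 0.03456 / 4.532×10⁻⁵ = 762.6 N.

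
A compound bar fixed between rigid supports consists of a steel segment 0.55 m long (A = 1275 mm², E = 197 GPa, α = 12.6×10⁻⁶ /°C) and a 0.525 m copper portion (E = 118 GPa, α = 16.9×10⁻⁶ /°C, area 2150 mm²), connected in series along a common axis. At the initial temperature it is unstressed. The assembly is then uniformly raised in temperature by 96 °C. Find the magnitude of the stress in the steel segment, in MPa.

Free thermal expansion of the whole bar: Σ αᵢΔT Lᵢ = 12.6×10⁻⁶×96×550 + 16.9×10⁻⁶×96×525 = 1.517 mm.
The rigid supports impose zero overall length change; the single axial force P common to all segments must satisfy P Σ Lᵢ/(AᵢEᵢ) = δ_free.
The series flexibility is Σ Lᵢ/(AᵢEᵢ) = 550/(1275×197×10³) + 525/(2150×118×10³) = 4.259×10⁻⁶ mm/N.
So P = 1.517 / 4.259×10⁻⁶ = 356.2 kN, compressive.
σ_{steel} = P / A = 356200 / 1275 = 279.4 MPa.

σ ≈ 279 MPa (compressive)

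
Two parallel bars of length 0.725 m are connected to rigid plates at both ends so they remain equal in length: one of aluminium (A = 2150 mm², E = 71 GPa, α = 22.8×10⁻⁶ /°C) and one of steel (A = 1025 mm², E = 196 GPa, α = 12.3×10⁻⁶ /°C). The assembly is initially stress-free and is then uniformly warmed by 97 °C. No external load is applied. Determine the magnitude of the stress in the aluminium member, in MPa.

σ ≈ 41.1 MPa (compressive)

Both members must finish at the same length. With the larger α, the aluminium tends to over-expand; the plates restrain it, putting the aluminium in compression and the steel in tension. With no external load the two internal forces are equal and opposite, magnitude P.
Setting the final lengths equal and cancelling L: (α₁ − α₂)ΔT = P/(A₁E₁) + P/(A₂E₂).
|α₁ − α₂|·ΔT = 10.5×10⁻⁶ × 97 = 0.001018.
1/(A₁E₁) + 1/(A₂E₂) = 1/(2150×71×10³) + 1/(1025×196×10³) = 1.153×10⁻⁸ N⁻¹.
So P = 0.001018 / 1.153×10⁻⁸ = 88.35 kN.
σ_{aluminium} = P/A₁ = 88350/2150 = 41.09 MPa, compressive.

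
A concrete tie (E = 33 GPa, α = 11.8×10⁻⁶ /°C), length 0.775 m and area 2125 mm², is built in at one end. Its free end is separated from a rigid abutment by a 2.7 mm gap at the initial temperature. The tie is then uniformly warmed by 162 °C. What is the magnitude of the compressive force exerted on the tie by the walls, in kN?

Unrestrained expansion: δ_free = αΔT L = 11.8×10⁻⁶ × 162 × 775 = 1.481 mm.
This is smaller than the 2.7 mm clearance, so the tie expands freely without reaching the stop — the stress is zero.

P ≈ 0 kN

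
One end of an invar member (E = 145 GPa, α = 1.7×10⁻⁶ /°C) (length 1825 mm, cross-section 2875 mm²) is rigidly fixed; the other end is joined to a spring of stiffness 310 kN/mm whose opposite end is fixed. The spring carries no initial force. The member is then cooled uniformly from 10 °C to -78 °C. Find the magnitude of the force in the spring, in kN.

P ≈ 35.9 kN

The unrestrained thermal change is αΔT L = 1.7×10⁻⁶ × 88 × 1825 = 0.273 mm.
With a force P in the spring, the elastic change of the member is PL/(AE) and that of the spring is P/k; compatibility requires their sum to equal δ_free.
So P = δ_free / [L/(AE) + 1/k] = 0.273 / [ 1825/(2875×145×10³) + 1/(310×10³) ].
P = 0.273 / 7.604×10⁻⁶ = 35910 N.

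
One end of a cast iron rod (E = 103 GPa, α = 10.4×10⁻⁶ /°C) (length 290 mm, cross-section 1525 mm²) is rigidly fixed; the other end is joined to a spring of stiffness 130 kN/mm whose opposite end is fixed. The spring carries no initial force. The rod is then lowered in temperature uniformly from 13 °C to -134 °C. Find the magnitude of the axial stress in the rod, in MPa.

σ ≈ 30.5 MPa (tensile)

The unrestrained thermal change is αΔT L = 10.4×10⁻⁶ × 147 × 290 = 0.4434 mm.
Let P be the tensile force in the spring. The rod extends elastically by PL/(AE) and the spring stretches by P/k; together these equal δ_free.
So P = δ_free / [L/(AE) + 1/k] = 0.4434 / [ 290/(1525×103×10³) + 1/(130×10³) ].
P = 0.4434 / 9.539×10⁻⁶ = 46480 N.
σ = P/A = 46480/1525 = 30.48 MPa.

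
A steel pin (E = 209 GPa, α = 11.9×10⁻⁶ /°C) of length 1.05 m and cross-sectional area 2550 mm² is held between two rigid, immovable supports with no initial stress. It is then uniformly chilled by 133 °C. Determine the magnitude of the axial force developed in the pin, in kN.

With zero net strain, σ = E·αΔT = 209 GPa × 11.9×10⁻⁶ × 133 = 330.8 MPa.
Axial force P = σA = 330.8 × 2550 = 843500 N = 843.5 kN, tensile.

P ≈ 843 kN (tensile)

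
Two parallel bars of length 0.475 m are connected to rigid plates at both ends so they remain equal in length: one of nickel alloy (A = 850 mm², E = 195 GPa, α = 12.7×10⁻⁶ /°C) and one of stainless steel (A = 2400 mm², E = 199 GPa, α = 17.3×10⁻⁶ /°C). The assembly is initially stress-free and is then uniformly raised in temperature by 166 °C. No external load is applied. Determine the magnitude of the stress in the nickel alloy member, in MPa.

σ ≈ 111 MPa (tensile)

The stainless steel has the larger α, so on heating it would change length more than the nickel alloy if both were free. The rigid plates force a common final length, so the stainless steel is put into compression and the nickel alloy into tension, with equal and opposite forces P (no external load).
Equating the net (thermal + elastic) strains gives |α₁ − α₂|·ΔT = P·[1/(A₁E₁) + 1/(A₂E₂)].
|α₁ − α₂|·ΔT = 4.6×10⁻⁶ × 166 = 0.0007636.
1/(A₁E₁) + 1/(A₂E₂) = 1/(850×195×10³) + 1/(2400×199×10³) = 8.127×10⁻⁹ N⁻¹.
P = 0.0007636 / 8.127×10⁻⁹ = 93960 N = 93.96 kN.
σ_{nickel alloy} = P/A₁ = 93960/850 = 110.5 MPa, tensile.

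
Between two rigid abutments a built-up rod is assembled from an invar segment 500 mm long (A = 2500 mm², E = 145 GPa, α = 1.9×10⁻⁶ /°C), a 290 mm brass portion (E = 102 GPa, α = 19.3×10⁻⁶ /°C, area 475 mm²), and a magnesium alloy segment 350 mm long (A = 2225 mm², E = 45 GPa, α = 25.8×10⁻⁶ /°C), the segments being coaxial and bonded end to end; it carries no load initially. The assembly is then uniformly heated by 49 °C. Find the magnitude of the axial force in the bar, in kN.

P ≈ 70.3 kN (compressive)

With the walls removed the bar would change length by δ_free = Σ αᵢΔT Lᵢ = 1.9×10⁻⁶×49×500 + 19.3×10⁻⁶×49×290 + 25.8×10⁻⁶×49×350 = 0.7633 mm.
The rigid supports impose zero overall length change; the single axial force P common to all segments must satisfy P Σ Lᵢ/(AᵢEᵢ) = δ_free.
The series flexibility is Σ Lᵢ/(AᵢEᵢ) = 500/(2500×145×10³) + 290/(475×102×10³) + 350/(2225×45×10³) = 1.086×10⁻⁵ mm/N.
So P = 0.7633 / 1.086×10⁻⁵ = 70.28 kN, compressive.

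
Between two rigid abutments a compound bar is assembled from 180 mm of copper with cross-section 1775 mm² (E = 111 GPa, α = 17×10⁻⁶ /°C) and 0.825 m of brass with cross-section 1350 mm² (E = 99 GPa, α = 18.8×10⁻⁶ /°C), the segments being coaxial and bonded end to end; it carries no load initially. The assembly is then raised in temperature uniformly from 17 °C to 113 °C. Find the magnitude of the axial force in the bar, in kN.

P ≈ 252 kN (compressive)

With the walls removed the bar would change length by δ_free = Σ αᵢΔT Lᵢ = 17×10⁻⁶×96×180 + 18.8×10⁻⁶×96×825 = 1.783 mm.
The rigid supports impose zero overall length change; the single axial force P common to all segments must satisfy P Σ Lᵢ/(AᵢEᵢ) = δ_free.
Σ Lᵢ/(AᵢEᵢ) = 180/(1775×111×10³) + 825/(1350×99×10³) = 7.086×10⁻⁶ mm/N.
P = 1.783 / 7.086×10⁻⁶ = 251600 N = 251.6 kN, compressive.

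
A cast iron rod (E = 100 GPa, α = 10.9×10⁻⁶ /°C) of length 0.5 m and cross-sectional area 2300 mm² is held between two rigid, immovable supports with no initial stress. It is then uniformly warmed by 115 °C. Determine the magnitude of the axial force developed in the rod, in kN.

With zero net strain, σ = E·αΔT = 100 GPa × 10.9×10⁻⁶ × 115 = 125.3 MPa.
P = AEαΔT = 2300 × 100×10³ × 10.9×10⁻⁶ × 115 = 288.3 kN (compressive).

P ≈ 288 kN (compressive)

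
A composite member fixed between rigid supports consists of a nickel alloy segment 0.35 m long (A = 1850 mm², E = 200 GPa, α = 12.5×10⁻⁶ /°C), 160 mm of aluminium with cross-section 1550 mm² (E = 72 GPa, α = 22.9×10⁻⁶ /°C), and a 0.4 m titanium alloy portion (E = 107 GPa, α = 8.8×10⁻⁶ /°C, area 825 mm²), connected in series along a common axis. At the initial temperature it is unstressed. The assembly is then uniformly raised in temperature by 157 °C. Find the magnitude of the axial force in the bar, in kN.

P ≈ 263 kN (compressive)

Free thermal expansion of the whole bar: Σ αᵢΔT Lᵢ = 12.5×10⁻⁶×157×350 + 22.9×10⁻⁶×157×160 + 8.8×10⁻⁶×157×400 = 1.815 mm.
The rigid supports impose zero overall length change; the single axial force P common to all segments must satisfy P Σ Lᵢ/(AᵢEᵢ) = δ_free.
Σ Lᵢ/(AᵢEᵢ) = 350/(1850×200×10³) + 160/(1550×72×10³) + 400/(825×107×10³) = 6.911×10⁻⁶ mm/N.
So P = 1.815 / 6.911×10⁻⁶ = 262.6 kN, compressive.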